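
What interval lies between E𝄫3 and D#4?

doubly augmented seventh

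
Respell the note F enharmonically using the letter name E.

E#

F is pitch class 5. The letter E alone is pitch class 4.
To reach pitch class 5 from E requires an offset of +1 semitone, i.e. sharp: E#.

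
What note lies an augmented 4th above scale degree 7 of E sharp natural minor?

G##

Scale degree 7 of E# natural minor is D#.
An augmented fourth (6 semitones) above D# lands on the letter G, giving G##.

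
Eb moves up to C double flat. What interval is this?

Counting letters E–F–G–A–B–C gives a sixth.
Eb→Cbb = 7 semitones, 2 narrower than the major sixth (9), so diminished.

diminished sixth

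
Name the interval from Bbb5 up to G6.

augmented sixth

The letter names run B→G, a span of 5 letter steps, so the interval is some kind of sixth.
Bbb to G is 10 semitones. A major sixth is 9, so 10 makes it augmented.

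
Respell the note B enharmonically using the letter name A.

A##

B is pitch class 11. The letter A alone is pitch class 9.
To reach pitch class 11 from A requires an offset of +2 semitones, i.e. double sharp: A##.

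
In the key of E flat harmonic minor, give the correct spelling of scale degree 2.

F

The Eb harmonic minor scale runs Eb F Gb Ab Bb Cb D.
Degree 2 is F.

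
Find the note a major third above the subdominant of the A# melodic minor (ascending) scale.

The subdominant of A# melodic minor (ascending) is D#.
A major third (4 semitones) above D# lands on the letter F, giving F##.

F##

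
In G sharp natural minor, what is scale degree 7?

F#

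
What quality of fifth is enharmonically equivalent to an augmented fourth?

An augmented fourth spans 6 semitones.
A fifth spanning 6 semitones is diminished (the perfect fifth is 7).

diminished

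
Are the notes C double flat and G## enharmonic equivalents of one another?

No

Two spellings are enharmonically equivalent only if they share a pitch class.
Here Cbb → 10, G## → 9; 9 ≠ 10, so they are not.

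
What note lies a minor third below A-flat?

A down a major third is F, so the target letter is F.
From Ab, a minor third is 3 semitones down: F.

F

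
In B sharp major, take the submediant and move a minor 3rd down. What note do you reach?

E##

The submediant of B# major is G##.
A minor third (3 semitones) below G## lands on the letter E, giving E##.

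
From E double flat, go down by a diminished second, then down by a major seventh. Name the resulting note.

Eb

A diminished second down from Ebb is D (letter D, 0 semitones down).
A major seventh down from D is Eb (letter E, 11 semitones down).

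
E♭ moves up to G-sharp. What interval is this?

augmented third

The letter names run E→G, a span of 2 letter steps, so the interval is some kind of third.
Eb to G# is 5 semitones. A major third is 4, so 5 makes it augmented.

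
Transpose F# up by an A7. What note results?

F up a major seventh is E, so the target letter is E.
From F#, an augmented seventh is 12 semitones up: E##.

E##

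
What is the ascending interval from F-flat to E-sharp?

doubly augmented seventh

The letter names run F→E, a span of 6 letter steps, so the interval is some kind of seventh.
Fb to E# is 13 semitones. A major seventh is 11, so 13 makes it doubly augmented.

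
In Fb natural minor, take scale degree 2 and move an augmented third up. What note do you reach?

B

Scale degree 2 of Fb natural minor is Gb.
An augmented third (5 semitones) above Gb lands on the letter B, giving B.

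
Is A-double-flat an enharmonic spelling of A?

No

Two spellings are enharmonically equivalent only if they share a pitch class.
Here Abb → 7, A → 9; 7 ≠ 9, so they are not.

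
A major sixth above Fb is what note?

F up a major sixth is D, so the target letter is D.
From Fb, a major sixth is 9 semitones up: Db.

Db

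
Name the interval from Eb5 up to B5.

Counting letters E–F–G–A–B gives a fifth.
Eb→B = 8 semitones, 1 wider than the perfect fifth (7), so augmented.

augmented fifth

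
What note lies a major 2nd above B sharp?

A second above B lands on the letter C.
A major second spans 2 semitones, so B# moves to pitch class 2. On the letter C that is C##.

C##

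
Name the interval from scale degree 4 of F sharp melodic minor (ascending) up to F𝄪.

augmented fifth

Scale degree 4 of F# melodic minor (ascending) is B.
B up to F##: letters B→F make it a fifth; 8 semitones makes it augmented.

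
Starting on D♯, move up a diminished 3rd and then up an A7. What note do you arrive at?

A diminished third up from D# is F (letter F, 2 semitones up).
An augmented seventh up from F is E# (letter E, 12 semitones up).

E#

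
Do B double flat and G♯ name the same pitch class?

Bbb is pitch class 9; G# is pitch class 8.
The pitch classes differ (9 vs. 8), so they are not enharmonic equivalents.

No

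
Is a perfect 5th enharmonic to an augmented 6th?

A perfect fifth spans 7 semitones; an augmented sixth spans 10.
The spans differ, so they are not enharmonic equivalents.

No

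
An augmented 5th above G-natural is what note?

D#

A fifth above G lands on the letter D.
An augmented fifth spans 8 semitones, so G moves to pitch class 3. On the letter D that is D#.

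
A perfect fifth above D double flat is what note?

Abb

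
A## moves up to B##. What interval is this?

The letter names run A→B, a span of 1 letter step, so the interval is some kind of second.
A## to B## is 2 semitones. A major second is 2, so 2 makes it major.

major second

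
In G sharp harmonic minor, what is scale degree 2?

Degree 2 takes the letter 1 step above G, which is A.
In harmonic minor, degree 2 sits 2 semitones above the tonic. G# + 2 semitones is pitch class 10, spelled on A as A#.

A#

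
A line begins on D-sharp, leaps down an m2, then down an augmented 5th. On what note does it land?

F#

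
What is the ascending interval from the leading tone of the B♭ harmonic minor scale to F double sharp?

augmented sixth

The leading tone of Bb harmonic minor is A.
A up to F##: letters A→F make it a sixth; 10 semitones makes it augmented.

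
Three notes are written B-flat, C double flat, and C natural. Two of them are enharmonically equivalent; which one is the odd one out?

C

In 12-tone equal temperament, enharmonic equivalents share a pitch class. Bb is pitch class 10; Cbb is pitch class 10; C is pitch class 0.
Bb and Cbb share pitch class 10, while C is pitch class 0.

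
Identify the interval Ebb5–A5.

doubly augmented fourth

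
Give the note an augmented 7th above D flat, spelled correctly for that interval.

C#

A seventh above D lands on the letter C.
An augmented seventh spans 12 semitones, so Db moves to pitch class 1. On the letter C that is C#.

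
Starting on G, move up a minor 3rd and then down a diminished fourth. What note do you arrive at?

F#

A minor third up from G is Bb (letter B, 3 semitones up).
A diminished fourth down from Bb is F# (letter F, 4 semitones down).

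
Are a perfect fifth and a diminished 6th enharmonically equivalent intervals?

Yes

A perfect fifth spans 7 semitones; a diminished sixth spans 7.
They are enharmonically equivalent.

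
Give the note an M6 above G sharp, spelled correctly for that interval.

G up a major sixth is E, so the target letter is E.
From G#, a major sixth is 9 semitones up: E#.

E#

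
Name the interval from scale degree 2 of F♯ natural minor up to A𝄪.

augmented second

Scale degree 2 of F# natural minor is G#.
G# up to A##: letters G→A make it a second; 3 semitones makes it augmented.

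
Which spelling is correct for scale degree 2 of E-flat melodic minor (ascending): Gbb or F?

F

Each scale degree takes a distinct letter name. Degree 2 of a scale on E must use the letter F.
F and Gbb are enharmonically the same pitch, but only F uses the letter F, so it is the correct spelling here.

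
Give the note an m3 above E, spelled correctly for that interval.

E up a major third is G#, so the target letter is G.
From E, a minor third is 3 semitones up: G.

G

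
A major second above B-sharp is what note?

C##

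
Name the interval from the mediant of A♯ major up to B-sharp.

minor seventh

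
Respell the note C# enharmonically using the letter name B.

Plain B sits 2 semitones below C#, so on the letter B the same pitch needs a double sharp: B##.

B##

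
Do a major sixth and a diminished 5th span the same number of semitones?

A major sixth spans 9 semitones; a diminished fifth spans 6.
The spans differ, so they are not enharmonic equivalents.

No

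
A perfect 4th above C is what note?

A fourth above C lands on the letter F.
A perfect fourth spans 5 semitones, so C moves to pitch class 5. On the letter F that is F.

F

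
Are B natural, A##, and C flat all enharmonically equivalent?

Yes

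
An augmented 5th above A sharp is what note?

A up a perfect fifth is E, so the target letter is E.
From A#, an augmented fifth is 8 semitones up: E##.

E##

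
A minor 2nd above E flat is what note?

Fb

A second above E lands on the letter F.
A minor second spans 1 semitone, so Eb moves to pitch class 4. On the letter F that is Fb.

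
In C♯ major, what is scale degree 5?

G#

The C# major scale runs C# D# E# F# G# A# B#.
Degree 5 is G#.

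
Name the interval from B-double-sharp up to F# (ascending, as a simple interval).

Counting letters B–C–D–E–F gives a fifth.
B##→F# = 5 semitones, 2 narrower than the perfect fifth (7), so doubly diminished.

doubly diminished fifth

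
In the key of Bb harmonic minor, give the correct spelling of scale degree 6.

Gb

Degree 6 takes the letter 5 steps above B, which is G.
In harmonic minor, degree 6 sits 8 semitones above the tonic. Bb + 8 semitones is pitch class 6, spelled on G as Gb.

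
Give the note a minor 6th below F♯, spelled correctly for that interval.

A sixth below F lands on the letter A.
A minor sixth spans 8 semitones, so F# moves to pitch class 10. On the letter A that is A#.

A#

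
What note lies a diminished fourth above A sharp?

D

A up a perfect fourth is D, so the target letter is D.
From A#, a diminished fourth is 4 semitones up: D.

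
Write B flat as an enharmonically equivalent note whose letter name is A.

A#

Plain A sits 1 semitone below Bb, so on the letter A the same pitch needs a sharp: A#.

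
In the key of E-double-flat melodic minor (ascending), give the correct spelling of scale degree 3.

Gbb

The Ebb melodic minor (ascending) scale runs Ebb Fb Gbb Abb Bbb Cb Db.
Degree 3 is Gbb.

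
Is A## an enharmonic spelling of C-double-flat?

No

Two spellings are enharmonically equivalent only if they share a pitch class.
Here A## → 11, Cbb → 10; 10 ≠ 11, so they are not.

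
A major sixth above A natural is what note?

F#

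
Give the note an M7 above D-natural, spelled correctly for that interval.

C#

D up a major seventh is C#, so the target letter is C.
From D, a major seventh is 11 semitones up: C#.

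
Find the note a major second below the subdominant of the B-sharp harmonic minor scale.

D#

The subdominant of B# harmonic minor is E#.
A major second (2 semitones) below E# lands on the letter D, giving D#.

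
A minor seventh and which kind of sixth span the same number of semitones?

augmented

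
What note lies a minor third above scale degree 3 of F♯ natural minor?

C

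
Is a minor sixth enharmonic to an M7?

No

A minor sixth spans 8 semitones; a major seventh spans 11.
The spans differ, so they are not enharmonic equivalents.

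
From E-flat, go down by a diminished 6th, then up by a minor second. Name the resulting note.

A diminished sixth down from Eb is G# (letter G, 7 semitones down).
A minor second up from G# is A (letter A, 1 semitone up).

A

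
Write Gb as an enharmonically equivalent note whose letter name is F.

Gb is pitch class 6. The letter F alone is pitch class 5.
To reach pitch class 6 from F requires an offset of +1 semitone, i.e. sharp: F#.

F#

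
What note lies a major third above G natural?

B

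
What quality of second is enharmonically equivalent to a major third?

doubly augmented

A major third spans 4 semitones.
A second spanning 4 semitones is doubly augmented (the major second is 2).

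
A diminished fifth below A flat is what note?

D

A fifth below A lands on the letter D.
A diminished fifth spans 6 semitones, so Ab moves to pitch class 2. On the letter D that is D.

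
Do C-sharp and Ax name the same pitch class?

No

C# is pitch class 1; A## is pitch class 11.
The pitch classes differ (1 vs. 11), so they are not enharmonic equivalents.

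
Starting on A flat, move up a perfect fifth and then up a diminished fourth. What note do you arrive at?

Abb

A perfect fifth up from Ab is Eb (letter E, 7 semitones up).
A diminished fourth up from Eb is Abb (letter A, 4 semitones up).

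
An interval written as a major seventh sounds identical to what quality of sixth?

A major seventh spans 11 semitones.
A sixth spanning 11 semitones is doubly augmented (the major sixth is 9).

doubly augmented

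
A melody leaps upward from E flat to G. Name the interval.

Counting letters E–F–G gives a third.
Eb→G = 4 semitones, exactly the major third.

major third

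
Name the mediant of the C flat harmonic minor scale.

Ebb

The Cb harmonic minor scale runs Cb Db Ebb Fb Gb Abb Bb.
Degree 3 is Ebb.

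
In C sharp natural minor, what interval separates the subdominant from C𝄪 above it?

augmented fifth

The subdominant of C# natural minor is F#.
F# up to C##: letters F→C make it a fifth; 8 semitones makes it augmented.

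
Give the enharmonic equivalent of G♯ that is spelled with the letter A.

Ab

Plain A sits 1 semitone above G#, so on the letter A the same pitch needs a flat: Ab.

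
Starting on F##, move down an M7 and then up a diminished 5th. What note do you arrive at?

D

A major seventh down from F## is G# (letter G, 11 semitones down).
A diminished fifth up from G# is D (letter D, 6 semitones up).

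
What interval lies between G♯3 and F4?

The letter names run G→F, a span of 6 letter steps, so the interval is some kind of seventh.
G# to F is 9 semitones. A major seventh is 11, so 9 makes it diminished.

diminished seventh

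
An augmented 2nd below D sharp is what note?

C

A second below D lands on the letter C.
An augmented second spans 3 semitones, so D# moves to pitch class 0. On the letter C that is C.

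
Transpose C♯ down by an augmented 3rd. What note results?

Ab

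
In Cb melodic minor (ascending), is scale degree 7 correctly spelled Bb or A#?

Each scale degree takes a distinct letter name. Degree 7 of a scale on C must use the letter B.
Bb and A# are enharmonically the same pitch, but only Bb uses the letter B, so it is the correct spelling here.

Bb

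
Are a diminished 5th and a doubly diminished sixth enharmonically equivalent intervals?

Yes

A diminished fifth spans 6 semitones; a doubly diminished sixth spans 6.
They are enharmonically equivalent.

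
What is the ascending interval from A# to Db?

Counting letters A–B–C–D gives a fourth.
A#→Db = 3 semitones, 2 narrower than the perfect fourth (5), so doubly diminished.

doubly diminished fourth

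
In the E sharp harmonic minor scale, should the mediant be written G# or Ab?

Each scale degree takes a distinct letter name. Degree 3 of a scale on E must use the letter G.
G# and Ab are enharmonically the same pitch, but only G# uses the letter G, so it is the correct spelling here.

G#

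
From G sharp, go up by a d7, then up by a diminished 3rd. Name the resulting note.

A diminished seventh up from G# is F (letter F, 9 semitones up).
A diminished third up from F is Abb (letter A, 2 semitones up).

Abb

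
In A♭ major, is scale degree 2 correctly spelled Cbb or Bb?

Bb

Each scale degree takes a distinct letter name. Degree 2 of a scale on A must use the letter B.
Bb and Cbb are enharmonically the same pitch, but only Bb uses the letter B, so it is the correct spelling here.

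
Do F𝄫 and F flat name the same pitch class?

Fbb is pitch class 3; Fb is pitch class 4.
The pitch classes differ (3 vs. 4), so they are not enharmonic equivalents.

No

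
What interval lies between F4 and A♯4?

The letter names run F→A, a span of 2 letter steps, so the interval is some kind of third.
F to A# is 5 semitones. A major third is 4, so 5 makes it augmented.

augmented third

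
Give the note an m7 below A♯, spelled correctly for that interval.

A seventh below A lands on the letter B.
A minor seventh spans 10 semitones, so A# moves to pitch class 0. On the letter B that is B#.

B#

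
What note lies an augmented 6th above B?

A sixth above B lands on the letter G.
An augmented sixth spans 10 semitones, so B moves to pitch class 9. On the letter G that is G##.

G##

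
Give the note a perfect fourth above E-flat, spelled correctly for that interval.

Ab

A fourth above E lands on the letter A.
A perfect fourth spans 5 semitones, so Eb moves to pitch class 8. On the letter A that is Ab.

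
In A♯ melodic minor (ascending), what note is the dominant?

E#

Degree 5 takes the letter 4 steps above A, which is E.
In melodic minor (ascending), degree 5 sits 7 semitones above the tonic. A# + 7 semitones is pitch class 5, spelled on E as E#.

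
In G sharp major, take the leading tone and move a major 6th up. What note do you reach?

D##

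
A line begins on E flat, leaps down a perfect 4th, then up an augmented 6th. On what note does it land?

G#

A perfect fourth down from Eb is Bb (letter B, 5 semitones down).
An augmented sixth up from Bb is G# (letter G, 10 semitones up).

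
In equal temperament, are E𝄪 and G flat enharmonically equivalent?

Yes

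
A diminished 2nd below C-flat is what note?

B

A second below C lands on the letter B.
A diminished second spans 0 semitones, so Cb moves to pitch class 11. On the letter B that is B.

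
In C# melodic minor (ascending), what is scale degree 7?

The C# melodic minor (ascending) scale runs C# D# E F# G# A# B#.
Degree 7 is B#.

B#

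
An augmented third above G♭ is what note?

B

A third above G lands on the letter B.
An augmented third spans 5 semitones, so Gb moves to pitch class 11. On the letter B that is B.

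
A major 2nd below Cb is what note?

Bbb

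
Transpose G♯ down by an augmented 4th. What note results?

D

G down a perfect fourth is D, so the target letter is D.
From G#, an augmented fourth is 6 semitones down: D.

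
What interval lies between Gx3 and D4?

doubly diminished fifth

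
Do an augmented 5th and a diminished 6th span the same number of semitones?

An augmented fifth spans 8 semitones; a diminished sixth spans 7.
The spans differ, so they are not enharmonic equivalents.

No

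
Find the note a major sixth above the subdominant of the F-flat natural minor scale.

The subdominant of Fb natural minor is Bbb.
A major sixth (9 semitones) above Bbb lands on the letter G, giving Gb.

Gb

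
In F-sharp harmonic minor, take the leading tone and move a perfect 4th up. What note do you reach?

The leading tone of F# harmonic minor is E#.
A perfect fourth (5 semitones) above E# lands on the letter A, giving A#.

A#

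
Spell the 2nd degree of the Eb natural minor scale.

Degree 2 takes the letter 1 step above E, which is F.
In natural minor, degree 2 sits 2 semitones above the tonic. Eb + 2 semitones is pitch class 5, spelled on F as F.

F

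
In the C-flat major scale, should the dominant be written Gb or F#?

Each scale degree takes a distinct letter name. Degree 5 of a scale on C must use the letter G.
Gb and F# are enharmonically the same pitch, but only Gb uses the letter G, so it is the correct spelling here.

Gb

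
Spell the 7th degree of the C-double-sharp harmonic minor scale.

B##

The C## harmonic minor scale runs C## D## E# F## G## A# B##.
Degree 7 is B##.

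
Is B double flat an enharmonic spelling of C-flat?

No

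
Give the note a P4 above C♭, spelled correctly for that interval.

A fourth above C lands on the letter F.
A perfect fourth spans 5 semitones, so Cb moves to pitch class 4. On the letter F that is Fb.

Fb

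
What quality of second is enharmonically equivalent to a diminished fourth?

doubly augmented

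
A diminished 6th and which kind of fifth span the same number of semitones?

A diminished sixth spans 7 semitones.
A fifth spanning 7 semitones is perfect (the perfect fifth is 7).

perfect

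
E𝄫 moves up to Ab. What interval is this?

augmented fourth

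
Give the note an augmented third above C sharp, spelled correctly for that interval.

E##

C up a major third is E, so the target letter is E.
From C#, an augmented third is 5 semitones up: E##.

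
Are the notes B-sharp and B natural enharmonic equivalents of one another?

Two spellings are enharmonically equivalent only if they share a pitch class.
Here B# → 0, B → 11; 0 ≠ 11, so they are not.

No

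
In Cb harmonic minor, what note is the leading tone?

Degree 7 takes the letter 6 steps above C, which is B.
In harmonic minor, degree 7 sits 11 semitones above the tonic. Cb + 11 semitones is pitch class 10, spelled on B as Bb.

Bb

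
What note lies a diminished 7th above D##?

C#

D up a major seventh is C#, so the target letter is C.
From D##, a diminished seventh is 9 semitones up: C#.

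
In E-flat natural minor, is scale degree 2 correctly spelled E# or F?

F

Each scale degree takes a distinct letter name. Degree 2 of a scale on E must use the letter F.
F and E# are enharmonically the same pitch, but only F uses the letter F, so it is the correct spelling here.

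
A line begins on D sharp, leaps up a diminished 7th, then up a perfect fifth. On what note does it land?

G

A diminished seventh up from D# is C (letter C, 9 semitones up).
A perfect fifth up from C is G (letter G, 7 semitones up).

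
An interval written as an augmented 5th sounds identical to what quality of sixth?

minor

An augmented fifth spans 8 semitones.
A sixth spanning 8 semitones is minor (the major sixth is 9).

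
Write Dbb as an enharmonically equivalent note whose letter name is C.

C

Plain C sits at the same pitch as Dbb, so on the letter C the same pitch needs a natural: C.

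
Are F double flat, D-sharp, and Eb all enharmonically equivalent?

Fbb = pitch class 3 and D# = pitch class 3 and Eb = pitch class 3 — the same pitch class, so they are enharmonic equivalents.

Yes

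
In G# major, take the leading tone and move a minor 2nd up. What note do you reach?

The leading tone of G# major is F##.
A minor second (1 semitone) above F## lands on the letter G, giving G#.

G#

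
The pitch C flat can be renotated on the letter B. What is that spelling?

Plain B sits at the same pitch as Cb, so on the letter B the same pitch needs a natural: B.

B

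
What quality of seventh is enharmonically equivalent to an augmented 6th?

An augmented sixth spans 10 semitones.
A seventh spanning 10 semitones is minor (the major seventh is 11).

minor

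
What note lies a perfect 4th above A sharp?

D#

A up a perfect fourth is D, so the target letter is D.
From A#, a perfect fourth is 5 semitones up: D#.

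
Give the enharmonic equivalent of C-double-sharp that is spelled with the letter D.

Plain D sits at the same pitch as C##, so on the letter D the same pitch needs a natural: D.

D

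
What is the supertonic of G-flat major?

Ab

The Gb major scale runs Gb Ab Bb Cb Db Eb F.
Degree 2 is Ab.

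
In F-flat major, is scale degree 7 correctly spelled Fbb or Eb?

Each scale degree takes a distinct letter name. Degree 7 of a scale on F must use the letter E.
Eb and Fbb are enharmonically the same pitch, but only Eb uses the letter E, so it is the correct spelling here.

Eb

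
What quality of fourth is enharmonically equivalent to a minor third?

A minor third spans 3 semitones.
A fourth spanning 3 semitones is doubly diminished (the perfect fourth is 5).

doubly diminished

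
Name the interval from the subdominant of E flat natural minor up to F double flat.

diminished sixth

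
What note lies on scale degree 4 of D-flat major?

Gb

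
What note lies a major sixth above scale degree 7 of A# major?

E##

Scale degree 7 of A# major is G##.
A major sixth (9 semitones) above G## lands on the letter E, giving E##.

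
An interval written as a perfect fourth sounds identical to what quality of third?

A perfect fourth spans 5 semitones.
A third spanning 5 semitones is augmented (the major third is 4).

augmented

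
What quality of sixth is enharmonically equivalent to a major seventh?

A major seventh spans 11 semitones.
A sixth spanning 11 semitones is doubly augmented (the major sixth is 9).

doubly augmented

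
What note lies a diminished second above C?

C up a major second is D, so the target letter is D.
From C, a diminished second is 0 semitones up: Dbb.

Dbb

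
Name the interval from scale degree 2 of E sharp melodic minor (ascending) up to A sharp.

minor third

Scale degree 2 of E# melodic minor (ascending) is F##.
F## up to A#: letters F→A make it a third; 3 semitones makes it minor.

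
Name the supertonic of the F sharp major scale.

The F# major scale runs F# G# A# B C# D# E#.
Degree 2 is G#.

G#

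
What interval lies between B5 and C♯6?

major second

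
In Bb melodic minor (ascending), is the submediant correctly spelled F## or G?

G

Each scale degree takes a distinct letter name. Degree 6 of a scale on B must use the letter G.
G and F## are enharmonically the same pitch, but only G uses the letter G, so it is the correct spelling here.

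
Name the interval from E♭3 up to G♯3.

The letter names run E→G, a span of 2 letter steps, so the interval is some kind of third.
Eb to G# is 5 semitones. A major third is 4, so 5 makes it augmented.

augmented third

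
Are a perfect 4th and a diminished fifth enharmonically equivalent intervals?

No

A perfect fourth spans 5 semitones; a diminished fifth spans 6.
The spans differ, so they are not enharmonic equivalents.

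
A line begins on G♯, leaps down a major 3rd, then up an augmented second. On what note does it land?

F##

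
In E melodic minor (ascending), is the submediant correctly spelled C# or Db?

C#

Each scale degree takes a distinct letter name. Degree 6 of a scale on E must use the letter C.
C# and Db are enharmonically the same pitch, but only C# uses the letter C, so it is the correct spelling here.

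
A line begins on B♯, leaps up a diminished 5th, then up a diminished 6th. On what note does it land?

Db

A diminished fifth up from B# is F# (letter F, 6 semitones up).
A diminished sixth up from F# is Db (letter D, 7 semitones up).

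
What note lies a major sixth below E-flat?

Gb

A sixth below E lands on the letter G.
A major sixth spans 9 semitones, so Eb moves to pitch class 6. On the letter G that is Gb.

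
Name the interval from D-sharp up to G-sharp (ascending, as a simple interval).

perfect fourth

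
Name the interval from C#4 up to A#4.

major sixth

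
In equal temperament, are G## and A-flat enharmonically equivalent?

Two spellings are enharmonically equivalent only if they share a pitch class.
Here G## → 9, Ab → 8; 8 ≠ 9, so they are not.

No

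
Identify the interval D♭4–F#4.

augmented third

The letter names run D→F, a span of 2 letter steps, so the interval is some kind of third.
Db to F# is 5 semitones. A major third is 4, so 5 makes it augmented.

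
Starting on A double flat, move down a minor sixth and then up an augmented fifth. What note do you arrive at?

G

A minor sixth down from Abb is Cb (letter C, 8 semitones down).
An augmented fifth up from Cb is G (letter G, 8 semitones up).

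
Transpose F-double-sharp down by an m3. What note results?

F down a major third is Db, so the target letter is D.
From F##, a minor third is 3 semitones down: D##.

D##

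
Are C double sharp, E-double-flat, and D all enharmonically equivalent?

C## = pitch class 2 and Ebb = pitch class 2 and D = pitch class 2 — the same pitch class, so they are enharmonic equivalents.

Yes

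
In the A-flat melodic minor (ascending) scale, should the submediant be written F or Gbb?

Each scale degree takes a distinct letter name. Degree 6 of a scale on A must use the letter F.
F and Gbb are enharmonically the same pitch, but only F uses the letter F, so it is the correct spelling here.

F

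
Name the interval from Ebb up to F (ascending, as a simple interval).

augmented second

Counting letters E–F gives a second.
Ebb→F = 3 semitones, 1 wider than the major second (2), so augmented.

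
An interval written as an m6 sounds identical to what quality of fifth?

A minor sixth spans 8 semitones.
A fifth spanning 8 semitones is augmented (the perfect fifth is 7).

augmented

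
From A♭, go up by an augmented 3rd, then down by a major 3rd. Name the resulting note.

An augmented third up from Ab is C# (letter C, 5 semitones up).
A major third down from C# is A (letter A, 4 semitones down).

A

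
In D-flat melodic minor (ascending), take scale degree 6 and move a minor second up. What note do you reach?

Cb

Scale degree 6 of Db melodic minor (ascending) is Bb.
A minor second (1 semitone) above Bb lands on the letter C, giving Cb.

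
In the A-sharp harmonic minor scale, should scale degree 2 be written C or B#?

Each scale degree takes a distinct letter name. Degree 2 of a scale on A must use the letter B.
B# and C are enharmonically the same pitch, but only B# uses the letter B, so it is the correct spelling here.

B#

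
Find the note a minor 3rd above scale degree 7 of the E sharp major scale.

F##

Scale degree 7 of E# major is D##.
A minor third (3 semitones) above D## lands on the letter F, giving F##.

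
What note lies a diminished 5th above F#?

C

F up a perfect fifth is C, so the target letter is C.
From F#, a diminished fifth is 6 semitones up: C.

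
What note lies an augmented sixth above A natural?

F##

A up a major sixth is F#, so the target letter is F.
From A, an augmented sixth is 10 semitones up: F##.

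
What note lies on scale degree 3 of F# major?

A#

The F# major scale runs F# G# A# B C# D# E#.
Degree 3 is A#.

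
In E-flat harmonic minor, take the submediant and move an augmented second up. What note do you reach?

The submediant of Eb harmonic minor is Cb.
An augmented second (3 semitones) above Cb lands on the letter D, giving D.

D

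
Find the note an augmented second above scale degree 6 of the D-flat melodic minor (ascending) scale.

C#

Scale degree 6 of Db melodic minor (ascending) is Bb.
An augmented second (3 semitones) above Bb lands on the letter C, giving C#.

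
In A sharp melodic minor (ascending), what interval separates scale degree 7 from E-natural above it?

diminished sixth

Scale degree 7 of A# melodic minor (ascending) is G##.
G## up to E: letters G→E make it a sixth; 7 semitones makes it diminished.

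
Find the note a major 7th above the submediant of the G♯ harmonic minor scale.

The submediant of G# harmonic minor is E.
A major seventh (11 semitones) above E lands on the letter D, giving D#.

D#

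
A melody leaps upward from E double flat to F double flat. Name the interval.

Counting letters E–F gives a second.
Ebb→Fbb = 1 semitone, 1 narrower than the major second (2), so minor.

minor second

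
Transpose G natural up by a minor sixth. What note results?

Eb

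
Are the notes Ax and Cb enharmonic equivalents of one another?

A## is pitch class 11; Cb is pitch class 11.
All spellings map to pitch class 11, so they are enharmonically equivalent.

Yes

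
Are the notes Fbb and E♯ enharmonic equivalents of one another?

Two spellings are enharmonically equivalent only if they share a pitch class.
Here Fbb → 3, E# → 5; 3 ≠ 5, so they are not.

No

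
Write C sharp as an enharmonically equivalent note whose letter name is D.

Plain D sits 1 semitone above C#, so on the letter D the same pitch needs a flat: Db.

Db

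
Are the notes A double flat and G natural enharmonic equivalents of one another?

Abb is pitch class 7; G is pitch class 7.
All spellings map to pitch class 7, so they are enharmonically equivalent.

Yes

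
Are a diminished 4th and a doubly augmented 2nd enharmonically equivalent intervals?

A diminished fourth spans 4 semitones; a doubly augmented second spans 4.
They are enharmonically equivalent.

Yes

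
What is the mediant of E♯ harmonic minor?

Degree 3 takes the letter 2 steps above E, which is G.
In harmonic minor, degree 3 sits 3 semitones above the tonic. E# + 3 semitones is pitch class 8, spelled on G as G#.

G#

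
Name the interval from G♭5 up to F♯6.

Counting letters G–A–B–C–D–E–F gives a seventh.
Gb→F# = 12 semitones, 1 wider than the major seventh (11), so augmented.

augmented seventh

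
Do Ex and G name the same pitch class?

Two spellings are enharmonically equivalent only if they share a pitch class.
Here E## → 6, G → 7; 6 ≠ 7, so they are not.

No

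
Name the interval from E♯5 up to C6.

The letter names run E→C, a span of 5 letter steps, so the interval is some kind of sixth.
E# to C is 7 semitones. A major sixth is 9, so 7 makes it diminished.

diminished sixth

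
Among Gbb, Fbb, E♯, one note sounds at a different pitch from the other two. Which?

Fbb

In 12-tone equal temperament, enharmonic equivalents share a pitch class. Gbb is pitch class 5; Fbb is pitch class 3; E# is pitch class 5.
Gbb and E# share pitch class 5, while Fbb is pitch class 3.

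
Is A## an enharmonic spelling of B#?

A## is pitch class 11; B# is pitch class 0.
The pitch classes differ (11 vs. 0), so they are not enharmonic equivalents.

No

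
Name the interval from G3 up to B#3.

augmented third

The letter names run G→B, a span of 2 letter steps, so the interval is some kind of third.
G to B# is 5 semitones. A major third is 4, so 5 makes it augmented.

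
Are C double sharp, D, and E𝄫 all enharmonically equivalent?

C## is pitch class 2; D is pitch class 2; Ebb is pitch class 2.
All spellings map to pitch class 2, so they are enharmonically equivalent.

Yes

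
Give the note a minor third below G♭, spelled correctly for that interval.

Eb

G down a major third is Eb, so the target letter is E.
From Gb, a minor third is 3 semitones down: Eb.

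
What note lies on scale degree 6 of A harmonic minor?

F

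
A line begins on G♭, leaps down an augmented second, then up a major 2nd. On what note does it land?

Gbb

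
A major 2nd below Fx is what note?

E#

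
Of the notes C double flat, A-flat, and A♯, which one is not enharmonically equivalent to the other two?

Ab

In 12-tone equal temperament, enharmonic equivalents share a pitch class. Cbb is pitch class 10; Ab is pitch class 8; A# is pitch class 10.
Cbb and A# share pitch class 10, while Ab is pitch class 8.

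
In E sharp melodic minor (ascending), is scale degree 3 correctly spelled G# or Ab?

G#

Each scale degree takes a distinct letter name. Degree 3 of a scale on E must use the letter G.
G# and Ab are enharmonically the same pitch, but only G# uses the letter G, so it is the correct spelling here.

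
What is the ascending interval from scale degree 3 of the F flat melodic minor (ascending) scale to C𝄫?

Scale degree 3 of Fb melodic minor (ascending) is Abb.
Abb up to Cbb: letters A→C make it a third; 3 semitones makes it minor.

minor third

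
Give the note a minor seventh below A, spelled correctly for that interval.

A down a major seventh is Bb, so the target letter is B.
From A, a minor seventh is 10 semitones down: B.

B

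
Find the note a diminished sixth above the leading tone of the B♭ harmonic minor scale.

The leading tone of Bb harmonic minor is A.
A diminished sixth (7 semitones) above A lands on the letter F, giving Fb.

Fb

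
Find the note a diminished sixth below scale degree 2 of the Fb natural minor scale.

B

Scale degree 2 of Fb natural minor is Gb.
A diminished sixth (7 semitones) below Gb lands on the letter B, giving B.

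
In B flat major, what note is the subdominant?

Eb

The Bb major scale runs Bb C D Eb F G A.
Degree 4 is Eb.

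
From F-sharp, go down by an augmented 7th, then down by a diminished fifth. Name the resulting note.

An augmented seventh down from F# is Gb (letter G, 12 semitones down).
A diminished fifth down from Gb is C (letter C, 6 semitones down).

C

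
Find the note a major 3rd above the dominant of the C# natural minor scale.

B#

The dominant of C# natural minor is G#.
A major third (4 semitones) above G# lands on the letter B, giving B#.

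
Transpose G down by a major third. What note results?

Eb

A third below G lands on the letter E.
A major third spans 4 semitones, so G moves to pitch class 3. On the letter E that is Eb.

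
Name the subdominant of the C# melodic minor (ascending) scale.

F#

The C# melodic minor (ascending) scale runs C# D# E F# G# A# B#.
Degree 4 is F#.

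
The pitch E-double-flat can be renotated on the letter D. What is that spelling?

D

Ebb is pitch class 2. The letter D alone is pitch class 2.
Pitch class 2 on D needs no accidental: D.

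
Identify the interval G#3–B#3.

major third

Counting letters G–A–B gives a third.
G#→B# = 4 semitones, exactly the major third.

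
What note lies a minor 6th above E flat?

E up a major sixth is C#, so the target letter is C.
From Eb, a minor sixth is 8 semitones up: Cb.

Cb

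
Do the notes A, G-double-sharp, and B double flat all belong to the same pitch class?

Yes

A = pitch class 9 and G## = pitch class 9 and Bbb = pitch class 9 — the same pitch class, so they are enharmonic equivalents.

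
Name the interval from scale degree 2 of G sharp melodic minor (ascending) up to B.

minor second

Scale degree 2 of G# melodic minor (ascending) is A#.
A# up to B: letters A→B make it a second; 1 semitone makes it minor.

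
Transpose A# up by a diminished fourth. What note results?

D

A fourth above A lands on the letter D.
A diminished fourth spans 4 semitones, so A# moves to pitch class 2. On the letter D that is D.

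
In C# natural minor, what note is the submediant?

Degree 6 takes the letter 5 steps above C, which is A.
In natural minor, degree 6 sits 8 semitones above the tonic. C# + 8 semitones is pitch class 9, spelled on A as A.

A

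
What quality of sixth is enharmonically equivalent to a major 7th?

doubly augmented

A major seventh spans 11 semitones.
A sixth spanning 11 semitones is doubly augmented (the major sixth is 9).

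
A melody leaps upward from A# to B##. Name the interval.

The letter names run A→B, a span of 1 letter step, so the interval is some kind of second.
A# to B## is 3 semitones. A major second is 2, so 3 makes it augmented.

augmented second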